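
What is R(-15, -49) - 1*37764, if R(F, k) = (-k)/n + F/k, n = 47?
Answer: -86967386/2303 ≈ -37763.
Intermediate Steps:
R(F, k) = -k/47 + F/k
R(-15, -49) - 1*37764 = (-1/47*(-49) - 15/(-49)) - 1*37764 = (49/47 - 15*(-1/49)) - 37764 = (49/47 + 15/49) - 37764 = 3106/2303 - 37764 = -86967386/2303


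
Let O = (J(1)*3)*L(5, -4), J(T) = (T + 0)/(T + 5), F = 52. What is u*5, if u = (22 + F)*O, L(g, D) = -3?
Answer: -555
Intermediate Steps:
J(T) = T/(5 + T)
O = -3/2 (O = ((1/(5 + 1))*3)*(-3) = ((1/6)*3)*(-3) = ((1*(⅙))*3)*(-3) = ((⅙)*3)*(-3) = (½)*(-3) = -3/2 ≈ -1.5000)
u = -111 (u = (22 + 52)*(-3/2) = 74*(-3/2) = -111)
u*5 = -111*5 = -555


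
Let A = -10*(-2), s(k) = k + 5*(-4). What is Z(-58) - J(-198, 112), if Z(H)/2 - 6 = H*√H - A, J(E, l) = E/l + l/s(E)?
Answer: -156985/6104 - 116*I*√58 ≈ -25.718 - 883.43*I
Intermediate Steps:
s(k) = -20 + k (s(k) = k - 20 = -20 + k)
A = 20
J(E, l) = E/l + l/(-20 + E)
Z(H) = -28 + 2*H^(3/2) (Z(H) = 12 + 2*(H*√H - 1*20) = 12 + 2*(H^(3/2) - 20) = 12 + 2*(-20 + H^(3/2)) = 12 + (-40 + 2*H^(3/2)) = -28 + 2*H^(3/2))
Z(-58) - J(-198, 112) = (-28 + 2*(-58)^(3/2)) - (-198/112 + 112/(-20 - 198)) = (-28 + 2*(-58*I*√58)) - (-198*1/112 + 112/(-218)) = (-28 - 116*I*√58) - (-99/56 + 112*(-1/218)) = (-28 - 116*I*√58) - (-99/56 - 56/109) = (-28 - 116*I*√58) - 1*(-13927/6104) = (-28 - 116*I*√58) + 13927/6104 = -156985/6104 - 116*I*√58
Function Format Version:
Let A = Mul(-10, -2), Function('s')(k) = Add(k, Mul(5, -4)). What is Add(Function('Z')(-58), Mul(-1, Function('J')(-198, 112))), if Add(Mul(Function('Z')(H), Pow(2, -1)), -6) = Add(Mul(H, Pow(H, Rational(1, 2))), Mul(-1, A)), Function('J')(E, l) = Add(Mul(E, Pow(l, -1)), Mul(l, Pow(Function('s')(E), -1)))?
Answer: Add(Rational(-156985, 6104), Mul(-116, I, Pow(58, Rational(1, 2)))) ≈ Add(-25.718, Mul(-883.43, I))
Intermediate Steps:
Function('s')(k) = Add(-20, k) (Function('s')(k) = Add(k, -20) = Add(-20, k))
A = 20
Function('J')(E, l) = Add(Mul(E, Pow(l, -1)), Mul(l, Pow(Add(-20, E), -1)))
Function('Z')(H) = Add(-28, Mul(2, Pow(H, Rational(3, 2)))) (Function('Z')(H) = Add(12, Mul(2, Add(Mul(H, Pow(H, Rational(1, 2))), Mul(-1, 20)))) = Add(12, Mul(2, Add(Pow(H, Rational(3, 2)), -20))) = Add(12, Mul(2, Add(-20, Pow(H, Rational(3, 2))))) = Add(12, Add(-40, Mul(2, Pow(H, Rational(3, 2))))) = Add(-28, Mul(2, Pow(H, Rational(3, 2)))))
Add(Function('Z')(-58), Mul(-1, Function('J')(-198, 112))) = Add(Add(-28, Mul(2, Pow(-58, Rational(3, 2)))), Mul(-1, Add(Mul(-198, Pow(112, -1)), Mul(112, Pow(Add(-20, -198), -1))))) = Add(Add(-28, Mul(2, Mul(-58, I, Pow(58, Rational(1, 2))))), Mul(-1, Add(Mul(-198, Rational(1, 112)), Mul(112, Pow(-218, -1))))) = Add(Add(-28, Mul(-116, I, Pow(58, Rational(1, 2)))), Mul(-1, Add(Rational(-99, 56), Mul(112, Rational(-1, 218))))) = Add(Add(-28, Mul(-116, I, Pow(58, Rational(1, 2)))), Mul(-1, Add(Rational(-99, 56), Rational(-56, 109)))) = Add(Add(-28, Mul(-116, I, Pow(58, Rational(1, 2)))), Mul(-1, Rational(-13927, 6104))) = Add(Add(-28, Mul(-116, I, Pow(58, Rational(1, 2)))), Rational(13927, 6104)) = Add(Rational(-156985, 6104), Mul(-116, I, Pow(58, Rational(1, 2))))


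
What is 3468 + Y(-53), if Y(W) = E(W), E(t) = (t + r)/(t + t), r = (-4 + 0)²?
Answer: 367645/106 ≈ 3468.3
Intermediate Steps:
r = 16 (r = (-4)² = 16)
E(t) = (16 + t)/(2*t) (E(t) = (t + 16)/(t + t) = (16 + t)/((2*t)) = (16 + t)*(1/(2*t)) = (16 + t)/(2*t))
Y(W) = (16 + W)/(2*W)
3468 + Y(-53) = 3468 + (½)*(16 - 53)/(-53) = 3468 + (½)*(-1/53)*(-37) = 3468 + 37/106 = 367645/106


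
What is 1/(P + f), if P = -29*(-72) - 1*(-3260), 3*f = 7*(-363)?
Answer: 1/4501 ≈ 0.00022217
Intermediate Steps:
f = -847 (f = (7*(-363))/3 = (1/3)*(-2541) = -847)
P = 5348 (P = 2088 + 3260 = 5348)
1/(P + f) = 1/(5348 - 847) = 1/4501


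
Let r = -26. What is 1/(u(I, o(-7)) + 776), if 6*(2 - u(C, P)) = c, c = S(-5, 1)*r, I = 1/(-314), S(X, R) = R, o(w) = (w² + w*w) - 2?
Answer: 3/2347 ≈ 0.0012782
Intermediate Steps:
o(w) = -2 + 2*w² (o(w) = (w² + w²) - 2 = 2*w² - 2 = -2 + 2*w²)
I = -1/314 ≈ -0.0031847
c = -26 (c = 1*(-26) = -26)
u(C, P) = 19/3 (u(C, P) = 2 - ⅙*(-26) = 2 + 13/3 = 19/3)
1/(u(I, o(-7)) + 776) = 1/(19/3 + 776) = 1/(2347/3) = 3/2347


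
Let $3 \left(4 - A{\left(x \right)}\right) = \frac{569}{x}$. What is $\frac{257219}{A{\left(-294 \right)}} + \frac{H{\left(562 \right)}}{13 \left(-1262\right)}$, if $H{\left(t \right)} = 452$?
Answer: $\frac{1860990371152}{33607691} \approx 55374.0$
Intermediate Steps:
$A{\left(x \right)} = 4 - \frac{569}{3 x}$ ($A{\left(x \right)} = 4 - \frac{569 \frac{1}{x}}{3} = 4 - \frac{569}{3 x}$)
$\frac{257219}{A{\left(-294 \right)}} + \frac{H{\left(562 \right)}}{13 \left(-1262\right)} = \frac{257219}{4 - \frac{569}{3 \left(-294\right)}} + \frac{452}{13 \left(-1262\right)} = \frac{257219}{4 - - \frac{569}{882}} + \frac{452}{-16406} = \frac{257219}{4 + \frac{569}{882}} + 452 \left(- \frac{1}{16406}\right) = \frac{257219}{\frac{4097}{882}} - \frac{226}{8203} = 257219 \cdot \frac{882}{4097} - \frac{226}{8203} = \frac{226867158}{4097} - \frac{226}{8203} = \frac{1860990371152}{33607691}$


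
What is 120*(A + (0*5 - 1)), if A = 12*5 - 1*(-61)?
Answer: 14400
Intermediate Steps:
A = 121 (A = 60 + 61 = 121)
120*(A + (0*5 - 1)) = 120*(121 + (0*5 - 1)) = 120*(121 + (0 - 1)) = 120*(121 - 1) = 120*120 = 14400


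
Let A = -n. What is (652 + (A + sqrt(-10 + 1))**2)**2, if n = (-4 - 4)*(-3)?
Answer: 1465225 - 351072*I ≈ 1.4652e+6 - 3.5107e+5*I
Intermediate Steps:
n = 24 (n = -8*(-3) = 24)
A = -24 (A = -1*24 = -24)
(652 + (A + sqrt(-10 + 1))**2)**2 = (652 + (-24 + sqrt(-10 + 1))**2)**2 = (652 + (-24 + sqrt(-9))**2)**2 = (652 + (-24 + 3*I)**2)**2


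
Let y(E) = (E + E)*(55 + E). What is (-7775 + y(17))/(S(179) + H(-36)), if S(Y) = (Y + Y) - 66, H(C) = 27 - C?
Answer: -5327/355 ≈ -15.006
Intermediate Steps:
y(E) = 2*E*(55 + E) (y(E) = (2*E)*(55 + E) = 2*E*(55 + E))
S(Y) = -66 + 2*Y (S(Y) = 2*Y - 66 = -66 + 2*Y)
(-7775 + y(17))/(S(179) + H(-36)) = (-7775 + 2*17*(55 + 17))/((-66 + 2*179) + (27 - 1*(-36))) = (-7775 + 2*17*72)/((-66 + 358) + (27 + 36)) = (-7775 + 2448)/(292 + 63) = -5327/355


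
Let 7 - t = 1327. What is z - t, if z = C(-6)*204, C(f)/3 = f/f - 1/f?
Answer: 2034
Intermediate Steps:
t = -1320 (t = 7 - 1*1327 = 7 - 1327 = -1320)
C(f) = 3 - 3/f (C(f) = 3*(f/f - 1/f) = 3*(1 - 1/f) = 3 - 3/f)
z = 714 (z = (3 - 3/(-6))*204 = (3 - 3*(-⅙))*204 = (3 + ½)*204 = (7/2)*204 = 714)
z - t = 714 - 1*(-1320) = 714 + 1320 = 2034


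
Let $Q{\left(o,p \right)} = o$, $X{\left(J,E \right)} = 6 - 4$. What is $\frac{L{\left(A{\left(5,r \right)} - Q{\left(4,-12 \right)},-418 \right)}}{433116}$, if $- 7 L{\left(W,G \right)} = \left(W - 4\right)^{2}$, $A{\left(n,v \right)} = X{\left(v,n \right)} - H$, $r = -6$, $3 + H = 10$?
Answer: $- \frac{169}{3031812} \approx -5.5742 \cdot 10^{-5}$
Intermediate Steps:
$X{\left(J,E \right)} = 2$ ($X{\left(J,E \right)} = 6 - 4 = 2$)
$H = 7$ ($H = -3 + 10 = 7$)
$A{\left(n,v \right)} = -5$ ($A{\left(n,v \right)} = 2 - 7 = -5$)
$L{\left(W,G \right)} = - \frac{\left(-4 + W\right)^{2}}{7}$ ($L{\left(W,G \right)} = - \frac{\left(W - 4\right)^{2}}{7} = - \frac{\left(-4 + W\right)^{2}}{7}$)
$\frac{L{\left(A{\left(5,r \right)} - Q{\left(4,-12 \right)},-418 \right)}}{433116} = \frac{\left(- \frac{1}{7}\right) \left(-4 - 9\right)^{2}}{433116} = - \frac{\left(-4 - 9\right)^{2}}{7} \cdot \frac{1}{433116} = - \frac{\left(-13\right)^{2}}{7} \cdot \frac{1}{433116} = \left(- \frac{1}{7}\right) 169 \cdot \frac{1}{433116} = \left(- \frac{169}{7}\right) \frac{1}{433116} = - \frac{169}{3031812}$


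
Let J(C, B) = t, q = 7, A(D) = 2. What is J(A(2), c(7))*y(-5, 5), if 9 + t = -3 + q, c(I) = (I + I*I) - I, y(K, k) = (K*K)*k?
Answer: -625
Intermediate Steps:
y(K, k) = k*K**2 (y(K, k) = K**2*k = k*K**2)
c(I) = I**2 (c(I) = (I + I**2) - I = I**2)
t = -5 (t = -9 + (-3 + 7) = -9 + 4 = -5)
J(C, B) = -5
J(A(2), c(7))*y(-5, 5) = -25*(-5)**2 = -25*25 = -5*125 = -625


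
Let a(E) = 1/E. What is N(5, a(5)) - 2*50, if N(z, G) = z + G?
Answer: -474/5 ≈ -94.800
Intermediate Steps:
N(z, G) = G + z
N(5, a(5)) - 2*50 = (1/5 + 5) - 2*50 = (⅕ + 5) - 100 = 26/5 - 100 = -474/5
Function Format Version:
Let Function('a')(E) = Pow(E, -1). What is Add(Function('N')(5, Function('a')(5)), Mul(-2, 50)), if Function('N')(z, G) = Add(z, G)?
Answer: Rational(-474, 5) ≈ -94.800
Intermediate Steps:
Function('N')(z, G) = Add(G, z)
Add(Function('N')(5, Function('a')(5)), Mul(-2, 50)) = Add(Add(Pow(5, -1), 5), Mul(-2, 50)) = Add(Add(Rational(1, 5), 5), -100) = Add(Rational(26, 5), -100) = Rational(-474, 5)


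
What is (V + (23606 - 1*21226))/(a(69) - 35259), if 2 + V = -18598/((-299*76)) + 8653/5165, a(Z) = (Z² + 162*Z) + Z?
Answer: -46566210887/376579912410 ≈ -0.12366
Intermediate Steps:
a(Z) = Z² + 163*Z
V = 28975261/58684730 (V = -2 + (-18598/((-299*76)) + 8653/5165) = -2 + (-18598/(-22724) + 8653*(1/5165)) = -2 + (-18598*(-1/22724) + 8653/5165) = -2 + (9299/11362 + 8653/5165) = -2 + 146344721/58684730 = 28975261/58684730 ≈ 0.49374)
(V + (23606 - 1*21226))/(a(69) - 35259) = (28975261/58684730 + (23606 - 1*21226))/(69*(163 + 69) - 35259) = (28975261/58684730 + (23606 - 21226))/(69*232 - 35259) = (28975261/58684730 + 2380)/(16008 - 35259) = (139698632661/58684730)/(-19251) = (139698632661/58684730)*(-1/19251) = -46566210887/376579912410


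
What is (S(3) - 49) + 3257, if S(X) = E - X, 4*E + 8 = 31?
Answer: 12843/4 ≈ 3210.8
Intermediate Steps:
E = 23/4 (E = -2 + (¼)*31 = -2 + 31/4 = 23/4 ≈ 5.7500)
S(X) = 23/4 - X
(S(3) - 49) + 3257 = ((23/4 - 1*3) - 49) + 3257 = ((23/4 - 3) - 49) + 3257 = (11/4 - 49) + 3257 = -185/4 + 3257 = 12843/4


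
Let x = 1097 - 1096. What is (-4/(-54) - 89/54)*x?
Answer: -85/54 ≈ -1.5741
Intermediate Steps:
x = 1
(-4/(-54) - 89/54)*x = (-4/(-54) - 89/54)*1 = (-4*(-1/54) - 89*1/54)*1 = (2/27 - 89/54)*1 = -85/54*1 = -85/54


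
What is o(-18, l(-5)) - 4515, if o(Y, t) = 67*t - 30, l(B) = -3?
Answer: -4746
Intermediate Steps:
o(Y, t) = -30 + 67*t
o(-18, l(-5)) - 4515 = (-30 + 67*(-3)) - 4515 = (-30 - 201) - 4515 = -231 - 4515 = -4746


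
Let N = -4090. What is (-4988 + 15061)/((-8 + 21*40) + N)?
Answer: -10073/3258 ≈ -3.0918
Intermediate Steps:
(-4988 + 15061)/((-8 + 21*40) + N) = (-4988 + 15061)/((-8 + 21*40) - 4090) = 10073/((-8 + 840) - 4090) = 10073/(832 - 4090) = 10073/(-3258) = 10073*(-1/3258) = -10073/3258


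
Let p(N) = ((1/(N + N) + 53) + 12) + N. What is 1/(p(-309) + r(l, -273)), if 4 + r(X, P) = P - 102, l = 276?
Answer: -618/385015 ≈ -0.0016051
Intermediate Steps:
r(X, P) = -106 + P (r(X, P) = -4 + (P - 102) = -4 + (-102 + P) = -106 + P)
p(N) = 65 + N + 1/(2*N) (p(N) = ((1/(2*N) + 53) + 12) + N = ((53 + 1/(2*N)) + 12) + N = (65 + 1/(2*N)) + N = 65 + N + 1/(2*N))
1/(p(-309) + r(l, -273)) = 1/((65 - 309 + (½)/(-309)) + (-106 - 273)) = 1/((65 - 309 + (½)*(-1/309)) - 379) = 1/((65 - 309 - 1/618) - 379) = 1/(-150793/618 - 379) = 1/(-385015/618) = -618/385015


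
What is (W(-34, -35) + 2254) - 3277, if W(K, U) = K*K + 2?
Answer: 135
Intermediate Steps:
W(K, U) = 2 + K**2 (W(K, U) = K**2 + 2 = 2 + K**2)
(W(-34, -35) + 2254) - 3277 = ((2 + (-34)**2) + 2254) - 3277 = ((2 + 1156) + 2254) - 3277 = (1158 + 2254) - 3277 = 3412 - 3277 = 135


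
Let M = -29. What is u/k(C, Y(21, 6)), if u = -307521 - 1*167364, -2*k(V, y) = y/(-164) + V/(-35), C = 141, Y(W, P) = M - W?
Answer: -2725839900/10687 ≈ -2.5506e+5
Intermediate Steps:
Y(W, P) = -29 - W
k(V, y) = V/70 + y/328 (k(V, y) = -(y/(-164) + V/(-35))/2 = -(y*(-1/164) + V*(-1/35))/2 = -(-y/164 - V/35)/2 = -(-V/35 - y/164)/2 = V/70 + y/328)
u = -474885 (u = -307521 - 167364 = -474885)
u/k(C, Y(21, 6)) = -474885/((1/70)*141 + (-29 - 1*21)/328) = -474885/(141/70 + (-29 - 21)/328) = -474885/(141/70 + (1/328)*(-50)) = -474885/(141/70 - 25/164) = -474885/10687/5740 = -474885*5740/10687 = -2725839900/10687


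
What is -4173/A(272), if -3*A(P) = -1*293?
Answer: -12519/293 ≈ -42.727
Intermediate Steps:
A(P) = 293/3 (A(P) = -(-1)*293/3 = -⅓*(-293) = 293/3)
-4173/A(272) = -4173/293/3 = -4173*3/293 = -12519/293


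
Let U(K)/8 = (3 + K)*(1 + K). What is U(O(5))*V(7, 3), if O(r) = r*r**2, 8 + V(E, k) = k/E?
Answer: -976896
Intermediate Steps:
V(E, k) = -8 + k/E
O(r) = r**3
U(K) = 8*(1 + K)*(3 + K) (U(K) = 8*((3 + K)*(1 + K)) = 8*((1 + K)*(3 + K)) = 8*(1 + K)*(3 + K))
U(O(5))*V(7, 3) = (24 + 8*(5**3)**2 + 32*5**3)*(-8 + 3/7) = (24 + 8*125**2 + 32*125)*(-8 + 3*(1/7)) = (24 + 8*15625 + 4000)*(-8 + 3/7) = (24 + 125000 + 4000)*(-53/7) = 129024*(-53/7) = -976896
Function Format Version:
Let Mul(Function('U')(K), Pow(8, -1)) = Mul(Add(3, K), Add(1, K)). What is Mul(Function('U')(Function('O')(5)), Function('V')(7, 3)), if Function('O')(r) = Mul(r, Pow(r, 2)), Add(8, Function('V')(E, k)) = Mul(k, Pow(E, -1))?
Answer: -976896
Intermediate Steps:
Function('V')(E, k) = Add(-8, Mul(k, Pow(E, -1)))
Function('O')(r) = Pow(r, 3)
Function('U')(K) = Mul(8, Add(1, K), Add(3, K)) (Function('U')(K) = Mul(8, Mul(Add(3, K), Add(1, K))) = Mul(8, Mul(Add(1, K), Add(3, K))) = Mul(8, Add(1, K), Add(3, K)))
Mul(Function('U')(Function('O')(5)), Function('V')(7, 3)) = Mul(Add(24, Mul(8, Pow(Pow(5, 3), 2)), Mul(32, Pow(5, 3))), Add(-8, Mul(3, Pow(7, -1)))) = Mul(Add(24, Mul(8, Pow(125, 2)), Mul(32, 125)), Add(-8, Mul(3, Rational(1, 7)))) = Mul(Add(24, Mul(8, 15625), 4000), Add(-8, Rational(3, 7))) = Mul(Add(24, 125000, 4000), Rational(-53, 7)) = Mul(129024, Rational(-53, 7)) = -976896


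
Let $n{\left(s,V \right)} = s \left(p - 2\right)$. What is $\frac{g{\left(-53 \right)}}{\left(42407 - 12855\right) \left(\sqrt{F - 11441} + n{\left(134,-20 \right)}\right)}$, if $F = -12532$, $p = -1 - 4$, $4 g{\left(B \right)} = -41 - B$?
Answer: $- \frac{1407}{13354799992} - \frac{3 i \sqrt{23973}}{26709599984} \approx -1.0536 \cdot 10^{-7} - 1.7391 \cdot 10^{-8} i$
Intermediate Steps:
$g{\left(B \right)} = - \frac{41}{4} - \frac{B}{4}$ ($g{\left(B \right)} = \frac{-41 - B}{4} = - \frac{41}{4} - \frac{B}{4}$)
$p = -5$ ($p = -1 - 4 = -5$)
$n{\left(s,V \right)} = - 7 s$ ($n{\left(s,V \right)} = s \left(-5 - 2\right) = s \left(-7\right) = - 7 s$)
$\frac{g{\left(-53 \right)}}{\left(42407 - 12855\right) \left(\sqrt{F - 11441} + n{\left(134,-20 \right)}\right)} = \frac{- \frac{41}{4} - - \frac{53}{4}}{\left(42407 - 12855\right) \left(\sqrt{-12532 - 11441} - 938\right)} = \frac{- \frac{41}{4} + \frac{53}{4}}{29552 \left(\sqrt{-23973} - 938\right)} = \frac{3}{29552 \left(i \sqrt{23973} - 938\right)} = \frac{3}{29552 \left(-938 + i \sqrt{23973}\right)} = \frac{3}{-27719776 + 29552 i \sqrt{23973}}$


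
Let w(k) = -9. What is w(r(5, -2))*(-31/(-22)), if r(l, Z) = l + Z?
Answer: -279/22 ≈ -12.682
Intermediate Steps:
r(l, Z) = Z + l
w(r(5, -2))*(-31/(-22)) = -(-279)/(-22) = -(-279)*(-1)/22 = -9*31/22 = -279/22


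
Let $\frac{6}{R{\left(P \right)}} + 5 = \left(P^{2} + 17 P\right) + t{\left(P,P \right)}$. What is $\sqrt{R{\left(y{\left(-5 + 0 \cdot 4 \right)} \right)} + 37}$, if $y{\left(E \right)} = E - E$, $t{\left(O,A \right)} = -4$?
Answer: $\frac{\sqrt{327}}{3} \approx 6.0277$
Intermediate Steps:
$y{\left(E \right)} = 0$
$R{\left(P \right)} = \frac{6}{-9 + P^{2} + 17 P}$ ($R{\left(P \right)} = \frac{6}{-5 - \left(4 - P^{2} - 17 P\right)} = \frac{6}{-5 + \left(-4 + P^{2} + 17 P\right)} = \frac{6}{-9 + P^{2} + 17 P}$)
$\sqrt{R{\left(y{\left(-5 + 0 \cdot 4 \right)} \right)} + 37} = \sqrt{\frac{6}{-9 + 0^{2} + 17 \cdot 0} + 37} = \sqrt{\frac{6}{-9 + 0 + 0} + 37} = \sqrt{\frac{6}{-9} + 37} = \sqrt{6 \left(- \frac{1}{9}\right) + 37} = \sqrt{- \frac{2}{3} + 37} = \sqrt{\frac{109}{3}} = \frac{\sqrt{327}}{3}$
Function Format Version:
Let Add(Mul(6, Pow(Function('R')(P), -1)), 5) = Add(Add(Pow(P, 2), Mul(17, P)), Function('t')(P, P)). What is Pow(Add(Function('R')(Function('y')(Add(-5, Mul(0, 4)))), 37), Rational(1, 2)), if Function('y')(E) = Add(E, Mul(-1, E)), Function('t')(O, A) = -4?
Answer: Mul(Rational(1, 3), Pow(327, Rational(1, 2))) ≈ 6.0277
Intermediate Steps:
Function('y')(E) = 0
Function('R')(P) = Mul(6, Pow(Add(-9, Pow(P, 2), Mul(17, P)), -1)) (Function('R')(P) = Mul(6, Pow(Add(-5, Add(Add(Pow(P, 2), Mul(17, P)), -4)), -1)) = Mul(6, Pow(Add(-5, Add(-4, Pow(P, 2), Mul(17, P))), -1)) = Mul(6, Pow(Add(-9, Pow(P, 2), Mul(17, P)), -1)))
Pow(Add(Function('R')(Function('y')(Add(-5, Mul(0, 4)))), 37), Rational(1, 2)) = Pow(Add(Mul(6, Pow(Add(-9, Pow(0, 2), Mul(17, 0)), -1)), 37), Rational(1, 2)) = Pow(Add(Mul(6, Pow(Add(-9, 0, 0), -1)), 37), Rational(1, 2)) = Pow(Add(Mul(6, Pow(-9, -1)), 37), Rational(1, 2)) = Pow(Add(Mul(6, Rational(-1, 9)), 37), Rational(1, 2)) = Pow(Add(Rational(-2, 3), 37), Rational(1, 2)) = Pow(Rational(109, 3), Rational(1, 2)) = Mul(Rational(1, 3), Pow(327, Rational(1, 2)))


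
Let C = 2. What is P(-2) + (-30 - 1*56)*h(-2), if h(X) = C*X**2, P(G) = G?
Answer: -690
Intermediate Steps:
h(X) = 2*X**2
P(-2) + (-30 - 1*56)*h(-2) = -2 + (-30 - 1*56)*(2*(-2)**2) = -2 + (-30 - 56)*(2*4) = -2 - 86*8 = -2 - 688 = -690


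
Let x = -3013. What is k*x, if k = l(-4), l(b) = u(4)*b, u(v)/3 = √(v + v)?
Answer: 72312*√2 ≈ 1.0226e+5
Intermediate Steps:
u(v) = 3*√2*√v (u(v) = 3*√(v + v) = 3*√(2*v) = 3*(√2*√v) = 3*√2*√v)
l(b) = 6*b*√2 (l(b) = (3*√2*√4)*b = (3*√2*2)*b = (6*√2)*b = 6*b*√2)
k = -24*√2 (k = 6*(-4)*√2 = -24*√2 ≈ -33.941)
k*x = -24*√2*(-3013) = 72312*√2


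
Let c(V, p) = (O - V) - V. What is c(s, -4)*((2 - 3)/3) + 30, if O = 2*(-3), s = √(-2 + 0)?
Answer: 32 + 2*I*√2/3 ≈ 32.0 + 0.94281*I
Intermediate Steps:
s = I*√2 (s = √(-2) = I*√2 ≈ 1.4142*I)
O = -6
c(V, p) = -6 - 2*V (c(V, p) = (-6 - V) - V = -6 - 2*V)
c(s, -4)*((2 - 3)/3) + 30 = (-6 - 2*I*√2)*((2 - 3)/3) + 30 = (-6 - 2*I*√2)*(-1*⅓) + 30 = (-6 - 2*I*√2)*(-⅓) + 30 = (2 + 2*I*√2/3) + 30 = 32 + 2*I*√2/3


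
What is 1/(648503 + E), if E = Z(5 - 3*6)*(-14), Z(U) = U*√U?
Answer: 648503/420556571621 - 182*I*√13/420556571621 ≈ 1.542e-6 - 1.5603e-9*I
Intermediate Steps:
Z(U) = U^(3/2)
E = 182*I*√13 (E = (5 - 3*6)^(3/2)*(-14) = (5 - 18)^(3/2)*(-14) = (-13)^(3/2)*(-14) = -13*I*√13*(-14) = 182*I*√13 ≈ 656.21*I)
1/(648503 + E) = 1/(648503 + 182*I*√13)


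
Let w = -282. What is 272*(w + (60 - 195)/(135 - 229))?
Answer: -3586728/47 ≈ -76313.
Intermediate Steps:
272*(w + (60 - 195)/(135 - 229)) = 272*(-282 + (60 - 195)/(135 - 229)) = 272*(-282 - 135/(-94)) = 272*(-282 - 135*(-1/94)) = 272*(-282 + 135/94) = 272*(-26373/94) = -3586728/47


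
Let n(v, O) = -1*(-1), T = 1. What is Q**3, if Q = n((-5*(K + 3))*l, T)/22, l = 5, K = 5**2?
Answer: 1/10648 ≈ 9.3914e-5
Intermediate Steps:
K = 25
n(v, O) = 1
Q = 1/22 ≈ 0.045455
Q**3 = (1/22)**3 = 1/10648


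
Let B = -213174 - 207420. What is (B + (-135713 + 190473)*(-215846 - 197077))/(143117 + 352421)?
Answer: -11306042037/247769 ≈ -45631.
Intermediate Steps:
B = -420594
(B + (-135713 + 190473)*(-215846 - 197077))/(143117 + 352421) = (-420594 + (-135713 + 190473)*(-215846 - 197077))/(143117 + 352421) = (-420594 + 54760*(-412923))/495538 = (-420594 - 22611663480)*(1/495538) = -22612084074*1/495538 = -11306042037/247769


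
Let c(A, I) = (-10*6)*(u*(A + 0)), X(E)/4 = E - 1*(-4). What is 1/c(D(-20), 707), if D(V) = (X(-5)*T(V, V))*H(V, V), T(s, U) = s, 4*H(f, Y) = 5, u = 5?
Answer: -1/30000 ≈ -3.3333e-5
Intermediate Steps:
H(f, Y) = 5/4 (H(f, Y) = (1/4)*5 = 5/4)
X(E) = 16 + 4*E (X(E) = 4*(E - 1*(-4)) = 4*(E + 4) = 4*(4 + E) = 16 + 4*E)
D(V) = -5*V (D(V) = ((16 + 4*(-5))*V)*(5/4) = ((16 - 20)*V)*(5/4) = -4*V*(5/4) = -5*V)
c(A, I) = -300*A (c(A, I) = (-10*6)*(5*(A + 0)) = -300*A)
1/c(D(-20), 707) = 1/(-(-1500)*(-20)) = 1/(-300*100) = 1/(-30000) = -1/30000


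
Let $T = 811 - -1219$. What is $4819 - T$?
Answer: $2789$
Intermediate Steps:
$T = 2030$ ($T = 811 + 1219 = 2030$)
$4819 - T = 4819 - 2030 = 2789$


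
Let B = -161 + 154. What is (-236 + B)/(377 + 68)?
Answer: -243/445 ≈ -0.54607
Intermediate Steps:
B = -7
(-236 + B)/(377 + 68) = (-236 - 7)/(377 + 68) = -243/445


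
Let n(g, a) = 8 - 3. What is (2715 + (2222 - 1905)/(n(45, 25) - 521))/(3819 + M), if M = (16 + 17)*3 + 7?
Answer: 1400623/2025300 ≈ 0.69156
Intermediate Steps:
n(g, a) = 5
M = 106 (M = 33*3 + 7 = 99 + 7 = 106)
(2715 + (2222 - 1905)/(n(45, 25) - 521))/(3819 + M) = (2715 + (2222 - 1905)/(5 - 521))/(3819 + 106) = (2715 + 317/(-516))/3925 = (2715 + 317*(-1/516))*(1/3925) = (2715 - 317/516)*(1/3925) = (1400623/516)*(1/3925) = 1400623/2025300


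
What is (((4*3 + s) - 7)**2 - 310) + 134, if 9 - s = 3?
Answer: -55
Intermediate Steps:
s = 6 (s = 9 - 1*3 = 9 - 3 = 6)
(((4*3 + s) - 7)**2 - 310) + 134 = (((4*3 + 6) - 7)**2 - 310) + 134 = (((12 + 6) - 7)**2 - 310) + 134 = ((18 - 7)**2 - 310) + 134 = (11**2 - 310) + 134 = (121 - 310) + 134 = -189 + 134 = -55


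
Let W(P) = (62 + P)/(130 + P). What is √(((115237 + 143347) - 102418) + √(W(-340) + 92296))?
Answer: √(1721730150 + 105*√1017577995)/105 ≈ 395.56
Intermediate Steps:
W(P) = (62 + P)/(130 + P)
√(((115237 + 143347) - 102418) + √(W(-340) + 92296)) = √(((115237 + 143347) - 102418) + √((62 - 340)/(130 - 340) + 92296)) = √((258584 - 102418) + √(-278/(-210) + 92296)) = √(156166 + √(-1/210*(-278) + 92296)) = √(156166 + √(139/105 + 92296)) = √(156166 + √(9691219/105)) = √(156166 + √1017577995/105)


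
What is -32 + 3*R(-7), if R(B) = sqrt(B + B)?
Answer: -32 + 3*I*sqrt(14) ≈ -32.0 + 11.225*I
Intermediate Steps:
R(B) = sqrt(2)*sqrt(B) (R(B) = sqrt(2*B) = sqrt(2)*sqrt(B))
-32 + 3*R(-7) = -32 + 3*(sqrt(2)*sqrt(-7)) = -32 + 3*(sqrt(2)*(I*sqrt(7))) = -32 + 3*(I*sqrt(14)) = -32 + 3*I*sqrt(14)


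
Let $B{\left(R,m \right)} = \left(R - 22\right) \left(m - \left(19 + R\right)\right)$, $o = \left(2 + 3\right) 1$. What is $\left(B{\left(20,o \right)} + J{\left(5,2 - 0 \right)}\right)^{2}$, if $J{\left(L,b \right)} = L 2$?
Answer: $6084$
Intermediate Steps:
$J{\left(L,b \right)} = 2 L$
$o = 5$ ($o = 5 \cdot 1 = 5$)
$B{\left(R,m \right)} = \left(-22 + R\right) \left(-19 + m - R\right)$
$\left(B{\left(20,o \right)} + J{\left(5,2 - 0 \right)}\right)^{2} = \left(\left(418 - 20^{2} - 110 + 3 \cdot 20 + 20 \cdot 5\right) + 2 \cdot 5\right)^{2} = \left(\left(418 - 400 - 110 + 60 + 100\right) + 10\right)^{2} = \left(68 + 10\right)^{2} = 78^{2} = 6084$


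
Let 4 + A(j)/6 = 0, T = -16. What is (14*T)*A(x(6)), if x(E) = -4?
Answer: 5376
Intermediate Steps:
A(j) = -24 (A(j) = -24 + 6*0 = -24 + 0 = -24)
(14*T)*A(x(6)) = (14*(-16))*(-24) = -224*(-24) = 5376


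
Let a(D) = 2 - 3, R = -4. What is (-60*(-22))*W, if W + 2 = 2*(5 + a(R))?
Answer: 7920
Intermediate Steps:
a(D) = -1
W = 6 (W = -2 + 2*(5 - 1) = -2 + 2*4 = -2 + 8 = 6)
(-60*(-22))*W = -60*(-22)*6 = 1320*6 = 7920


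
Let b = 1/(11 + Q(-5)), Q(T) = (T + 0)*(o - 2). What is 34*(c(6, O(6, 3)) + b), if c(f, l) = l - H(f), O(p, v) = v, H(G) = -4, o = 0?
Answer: 5032/21 ≈ 239.62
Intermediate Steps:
Q(T) = -2*T (Q(T) = (T + 0)*(0 - 2) = T*(-2) = -2*T)
c(f, l) = 4 + l (c(f, l) = l - 1*(-4) = l + 4 = 4 + l)
b = 1/21 (b = 1/(11 - 2*(-5)) = 1/(11 + 10) = 1/21 ≈ 0.047619)
34*(c(6, O(6, 3)) + b) = 34*((4 + 3) + 1/21) = 34*(7 + 1/21) = 34*(148/21) = 5032/21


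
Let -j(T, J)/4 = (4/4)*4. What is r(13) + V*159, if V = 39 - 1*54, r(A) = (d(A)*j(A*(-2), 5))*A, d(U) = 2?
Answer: -2801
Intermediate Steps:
j(T, J) = -16 (j(T, J) = -4*4/4*4 = -4*4*(¼)*4 = -4*4 = -16)
r(A) = -32*A (r(A) = (2*(-16))*A = -32*A)
V = -15 (V = 39 - 54 = -15)
r(13) + V*159 = -32*13 - 15*159 = -416 - 2385 = -2801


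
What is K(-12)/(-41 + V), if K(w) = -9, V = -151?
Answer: 3/64 ≈ 0.046875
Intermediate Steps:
K(-12)/(-41 + V) = -9/(-41 - 151) = -9/(-192) = -9*(-1/192) = 3/64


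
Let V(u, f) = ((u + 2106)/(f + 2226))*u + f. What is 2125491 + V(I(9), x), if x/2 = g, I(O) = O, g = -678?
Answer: 123201099/58 ≈ 2.1242e+6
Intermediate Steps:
x = -1356 (x = 2*(-678) = -1356)
V(u, f) = f + u*(2106 + u)/(2226 + f) (V(u, f) = ((2106 + u)/(2226 + f))*u + f = u*(2106 + u)/(2226 + f) + f = f + u*(2106 + u)/(2226 + f))
2125491 + V(I(9), x) = 2125491 + ((-1356)² + 9² + 2106*9 + 2226*(-1356))/(2226 - 1356) = 2125491 + (1838736 + 81 + 18954 - 3018456)/870 = 2125491 + (1/870)*(-1160685) = 2125491 - 77379/58 = 123201099/58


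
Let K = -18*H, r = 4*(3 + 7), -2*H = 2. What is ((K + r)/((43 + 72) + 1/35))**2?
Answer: 1030225/4052169 ≈ 0.25424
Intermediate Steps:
H = -1 (H = -1/2*2 = -1)
r = 40 (r = 4*10 = 40)
K = 18 (K = -18*(-1) = 18)
((K + r)/((43 + 72) + 1/35))**2 = ((18 + 40)/((43 + 72) + 1/35))**2 = (58/(115 + 1/35))**2 = (58/(4026/35))**2 = (58*(35/4026))**2 = (1015/2013)**2 = 1030225/4052169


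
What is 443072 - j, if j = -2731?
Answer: 445803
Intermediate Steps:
443072 - j = 443072 - 1*(-2731) = 443072 + 2731 = 445803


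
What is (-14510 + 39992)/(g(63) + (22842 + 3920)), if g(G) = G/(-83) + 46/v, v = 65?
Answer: 137475390/144380713 ≈ 0.95217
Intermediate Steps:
g(G) = 46/65 - G/83 (g(G) = G/(-83) + 46/65 = G*(-1/83) + 46*(1/65) = -G/83 + 46/65 = 46/65 - G/83)
(-14510 + 39992)/(g(63) + (22842 + 3920)) = (-14510 + 39992)/((46/65 - 1/83*63) + (22842 + 3920)) = 25482/((46/65 - 63/83) + 26762) = 25482/(-277/5395 + 26762) = 25482/(144380713/5395) = 25482*(5395/144380713) = 137475390/144380713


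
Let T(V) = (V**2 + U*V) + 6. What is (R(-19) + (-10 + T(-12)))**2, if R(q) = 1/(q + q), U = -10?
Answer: 97594641/1444 ≈ 67586.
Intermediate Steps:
R(q) = 1/(2*q)
T(V) = 6 + V**2 - 10*V (T(V) = (V**2 - 10*V) + 6 = 6 + V**2 - 10*V)
(R(-19) + (-10 + T(-12)))**2 = ((1/2)/(-19) + (-10 + (6 + (-12)**2 - 10*(-12))))**2 = ((1/2)*(-1/19) + (-10 + (6 + 144 + 120)))**2 = (-1/38 + (-10 + 270))**2 = (-1/38 + 260)**2 = (9879/38)**2 = 97594641/1444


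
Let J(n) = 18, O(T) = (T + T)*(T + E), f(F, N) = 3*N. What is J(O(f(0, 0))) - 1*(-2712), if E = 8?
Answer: 2730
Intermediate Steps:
O(T) = 2*T*(8 + T) (O(T) = (T + T)*(T + 8) = (2*T)*(8 + T) = 2*T*(8 + T))
J(O(f(0, 0))) - 1*(-2712) = 18 - 1*(-2712) = 18 + 2712 = 2730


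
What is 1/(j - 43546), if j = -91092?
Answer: -1/134638 ≈ -7.4273e-6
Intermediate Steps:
1/(j - 43546) = 1/(-91092 - 43546) = 1/(-134638) = -1/134638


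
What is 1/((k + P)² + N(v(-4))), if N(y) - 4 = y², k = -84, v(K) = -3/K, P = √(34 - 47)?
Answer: 16*I/(3*(896*√13 + 37587*I)) ≈ 0.00014085 + 1.2106e-5*I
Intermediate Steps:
P = I*√13 (P = √(-13) = I*√13 ≈ 3.6056*I)
N(y) = 4 + y²
1/((k + P)² + N(v(-4))) = 1/((-84 + I*√13)² + (4 + (-3/(-4))²)) = 1/((-84 + I*√13)² + (4 + (-3*(-¼))²)) = 1/((-84 + I*√13)² + (4 + (¾)²)) = 1/((-84 + I*√13)² + (4 + 9/16)) = 1/((-84 + I*√13)² + 73/16) = 1/(73/16 + (-84 + I*√13)²)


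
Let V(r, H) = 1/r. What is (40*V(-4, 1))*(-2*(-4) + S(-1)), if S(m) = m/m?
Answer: -90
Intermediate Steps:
S(m) = 1
(40*V(-4, 1))*(-2*(-4) + S(-1)) = (40/(-4))*(-2*(-4) + 1) = (40*(-¼))*(8 + 1) = -10*9 = -90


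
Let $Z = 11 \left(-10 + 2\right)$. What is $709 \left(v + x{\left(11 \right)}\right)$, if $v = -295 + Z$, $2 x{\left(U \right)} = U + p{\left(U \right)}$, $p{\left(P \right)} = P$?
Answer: $-263748$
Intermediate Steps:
$Z = -88$ ($Z = 11 \left(-8\right) = -88$)
$x{\left(U \right)} = U$ ($x{\left(U \right)} = \frac{U + U}{2} = \frac{2 U}{2} = U$)
$v = -383$ ($v = -295 - 88 = -383$)
$709 \left(v + x{\left(11 \right)}\right) = 709 \left(-383 + 11\right) = 709 \left(-372\right) = -263748$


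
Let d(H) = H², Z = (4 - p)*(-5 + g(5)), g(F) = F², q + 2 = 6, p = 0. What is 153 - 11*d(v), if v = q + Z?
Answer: -77463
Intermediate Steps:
q = 4 (q = -2 + 6 = 4)
Z = 80 (Z = (4 - 1*0)*(-5 + 5²) = (4 + 0)*(-5 + 25) = 4*20 = 80)
v = 84 (v = 4 + 80 = 84)
153 - 11*d(v) = 153 - 11*84² = 153 - 11*7056 = 153 - 77616 = -77463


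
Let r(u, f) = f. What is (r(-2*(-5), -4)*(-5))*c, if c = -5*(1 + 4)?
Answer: -500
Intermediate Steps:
c = -25 (c = -5*5 = -25)
(r(-2*(-5), -4)*(-5))*c = -4*(-5)*(-25) = 20*(-25) = -500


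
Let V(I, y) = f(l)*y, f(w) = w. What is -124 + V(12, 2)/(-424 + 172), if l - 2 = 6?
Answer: -7816/63 ≈ -124.06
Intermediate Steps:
l = 8 (l = 2 + 6 = 8)
V(I, y) = 8*y
-124 + V(12, 2)/(-424 + 172) = -124 + (8*2)/(-424 + 172) = -124 + 16/(-252) = -124 - 1/252*16 = -124 - 4/63 = -7816/63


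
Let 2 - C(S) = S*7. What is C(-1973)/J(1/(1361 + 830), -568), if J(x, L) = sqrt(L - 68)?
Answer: -13813*I*sqrt(159)/318 ≈ -547.72*I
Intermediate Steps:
C(S) = 2 - 7*S (C(S) = 2 - S*7 = 2 - 7*S)
J(x, L) = sqrt(-68 + L)
C(-1973)/J(1/(1361 + 830), -568) = (2 - 7*(-1973))/(sqrt(-68 - 568)) = (2 + 13811)/(sqrt(-636)) = 13813/((2*I*sqrt(159))) = 13813*(-I*sqrt(159)/318) = -13813*I*sqrt(159)/318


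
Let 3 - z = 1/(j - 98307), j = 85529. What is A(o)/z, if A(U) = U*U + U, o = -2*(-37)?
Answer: 14183580/7667 ≈ 1850.0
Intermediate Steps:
o = 74
z = 38335/12778 (z = 3 - 1/(85529 - 98307) = 3 - 1/(-12778) = 3 - 1*(-1/12778) = 3 + 1/12778 = 38335/12778 ≈ 3.0001)
A(U) = U + U**2 (A(U) = U**2 + U = U + U**2)
A(o)/z = (74*(1 + 74))/(38335/12778) = (74*75)*(12778/38335) = 5550*(12778/38335) = 14183580/7667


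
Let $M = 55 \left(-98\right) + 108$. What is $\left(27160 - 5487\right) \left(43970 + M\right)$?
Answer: $838485024$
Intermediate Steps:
$M = -5282$ ($M = -5390 + 108 = -5282$)
$\left(27160 - 5487\right) \left(43970 + M\right) = \left(27160 - 5487\right) \left(43970 - 5282\right) = 21673 \cdot 38688 = 838485024$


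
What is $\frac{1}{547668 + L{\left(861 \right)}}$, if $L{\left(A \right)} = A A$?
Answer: $\frac{1}{1288989} \approx 7.758 \cdot 10^{-7}$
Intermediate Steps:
$L{\left(A \right)} = A^{2}$
$\frac{1}{547668 + L{\left(861 \right)}} = \frac{1}{547668 + 861^{2}} = \frac{1}{547668 + 741321} = \frac{1}{1288989}$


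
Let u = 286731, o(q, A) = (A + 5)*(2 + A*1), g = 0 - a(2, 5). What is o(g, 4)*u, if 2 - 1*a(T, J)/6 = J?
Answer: 15483474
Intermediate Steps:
a(T, J) = 12 - 6*J
g = 18 (g = 0 - (12 - 6*5) = 0 - (12 - 30) = 0 - 1*(-18) = 0 + 18 = 18)
o(q, A) = (2 + A)*(5 + A) (o(q, A) = (5 + A)*(2 + A) = (2 + A)*(5 + A))
o(g, 4)*u = (10 + 4² + 7*4)*286731 = (10 + 16 + 28)*286731 = 54*286731 = 15483474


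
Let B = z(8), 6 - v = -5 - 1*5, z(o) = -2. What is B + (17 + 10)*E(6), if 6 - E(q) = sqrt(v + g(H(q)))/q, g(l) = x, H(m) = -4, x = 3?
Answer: 160 - 9*sqrt(19)/2 ≈ 140.39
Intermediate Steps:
g(l) = 3
v = 16 (v = 6 - (-5 - 1*5) = 6 - (-5 - 5) = 6 - 1*(-10) = 6 + 10 = 16)
B = -2
E(q) = 6 - sqrt(19)/q (E(q) = 6 - sqrt(16 + 3)/q = 6 - sqrt(19)/q)
B + (17 + 10)*E(6) = -2 + (17 + 10)*(6 - 1*sqrt(19)/6) = -2 + 27*(6 - 1*sqrt(19)*1/6) = -2 + 27*(6 - sqrt(19)/6) = -2 + (162 - 9*sqrt(19)/2) = 160 - 9*sqrt(19)/2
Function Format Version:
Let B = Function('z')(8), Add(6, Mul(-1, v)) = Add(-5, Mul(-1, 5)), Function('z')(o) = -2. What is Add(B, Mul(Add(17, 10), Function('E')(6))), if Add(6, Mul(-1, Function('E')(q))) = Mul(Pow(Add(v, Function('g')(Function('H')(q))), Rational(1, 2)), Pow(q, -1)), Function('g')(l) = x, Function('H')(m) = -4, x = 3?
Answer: Add(160, Mul(Rational(-9, 2), Pow(19, Rational(1, 2)))) ≈ 140.39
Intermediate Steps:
Function('g')(l) = 3
v = 16 (v = Add(6, Mul(-1, Add(-5, Mul(-1, 5)))) = Add(6, Mul(-1, Add(-5, -5))) = Add(6, Mul(-1, -10)) = Add(6, 10) = 16)
B = -2
Function('E')(q) = Add(6, Mul(-1, Pow(19, Rational(1, 2)), Pow(q, -1))) (Function('E')(q) = Add(6, Mul(-1, Mul(Pow(Add(16, 3), Rational(1, 2)), Pow(q, -1)))) = Add(6, Mul(-1, Mul(Pow(19, Rational(1, 2)), Pow(q, -1)))) = Add(6, Mul(-1, Pow(19, Rational(1, 2)), Pow(q, -1))))
Add(B, Mul(Add(17, 10), Function('E')(6))) = Add(-2, Mul(Add(17, 10), Add(6, Mul(-1, Pow(19, Rational(1, 2)), Pow(6, -1))))) = Add(-2, Mul(27, Add(6, Mul(-1, Pow(19, Rational(1, 2)), Rational(1, 6))))) = Add(-2, Mul(27, Add(6, Mul(Rational(-1, 6), Pow(19, Rational(1, 2)))))) = Add(-2, Add(162, Mul(Rational(-9, 2), Pow(19, Rational(1, 2))))) = Add(160, Mul(Rational(-9, 2), Pow(19, Rational(1, 2))))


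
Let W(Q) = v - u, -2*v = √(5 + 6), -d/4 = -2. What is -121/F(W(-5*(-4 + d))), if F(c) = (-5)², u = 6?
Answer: -121/25 ≈ -4.8400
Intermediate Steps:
d = 8 (d = -4*(-2) = 8)
v = -√11/2 (v = -√(5 + 6)/2 = -√11/2 ≈ -1.6583)
W(Q) = -6 - √11/2 (W(Q) = -√11/2 - 1*6 = -√11/2 - 6 = -6 - √11/2)
F(c) = 25
-121/F(W(-5*(-4 + d))) = -121/25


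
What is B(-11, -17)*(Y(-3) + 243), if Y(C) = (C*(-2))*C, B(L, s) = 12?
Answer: 2700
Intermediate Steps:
Y(C) = -2*C² (Y(C) = (-2*C)*C = -2*C²)
B(-11, -17)*(Y(-3) + 243) = 12*(-2*(-3)² + 243) = 12*(-2*9 + 243) = 12*(-18 + 243) = 12*225 = 2700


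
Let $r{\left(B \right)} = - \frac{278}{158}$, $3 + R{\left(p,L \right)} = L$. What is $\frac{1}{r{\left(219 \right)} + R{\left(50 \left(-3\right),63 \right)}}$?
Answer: $\frac{79}{4601} \approx 0.01717$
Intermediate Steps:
$R{\left(p,L \right)} = -3 + L$
$r{\left(B \right)} = - \frac{139}{79}$ ($r{\left(B \right)} = \left(-278\right) \frac{1}{158} = - \frac{139}{79}$)
$\frac{1}{r{\left(219 \right)} + R{\left(50 \left(-3\right),63 \right)}} = \frac{1}{- \frac{139}{79} + \left(-3 + 63\right)} = \frac{1}{- \frac{139}{79} + 60} = \frac{1}{\frac{4601}{79}} = \frac{79}{4601}$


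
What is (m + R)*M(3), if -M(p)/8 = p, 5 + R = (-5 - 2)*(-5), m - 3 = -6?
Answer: -648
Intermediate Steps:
m = -3 (m = 3 - 6 = -3)
R = 30 (R = -5 + (-5 - 2)*(-5) = -5 - 7*(-5) = -5 + 35 = 30)
M(p) = -8*p
(m + R)*M(3) = (-3 + 30)*(-8*3) = 27*(-24) = -648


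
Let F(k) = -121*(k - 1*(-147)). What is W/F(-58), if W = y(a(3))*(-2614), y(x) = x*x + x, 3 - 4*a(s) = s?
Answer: 0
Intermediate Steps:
a(s) = ¾ - s/4
F(k) = -17787 - 121*k (F(k) = -121*(k + 147) = -121*(147 + k) = -17787 - 121*k)
y(x) = x + x² (y(x) = x² + x = x + x²)
W = 0 (W = ((¾ - ¼*3)*(1 + (¾ - ¼*3)))*(-2614) = ((¾ - ¾)*(1 + (¾ - ¾)))*(-2614) = (0*(1 + 0))*(-2614) = (0*1)*(-2614) = 0*(-2614) = 0)
W/F(-58) = 0/(-17787 - 121*(-58)) = 0/(-17787 + 7018) = 0/(-10769) = 0*(-1/10769) = 0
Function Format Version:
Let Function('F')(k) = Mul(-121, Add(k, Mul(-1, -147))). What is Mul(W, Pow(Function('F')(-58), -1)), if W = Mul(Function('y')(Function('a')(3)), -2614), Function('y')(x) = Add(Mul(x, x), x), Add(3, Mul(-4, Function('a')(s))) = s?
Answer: 0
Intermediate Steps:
Function('a')(s) = Add(Rational(3, 4), Mul(Rational(-1, 4), s))
Function('F')(k) = Add(-17787, Mul(-121, k)) (Function('F')(k) = Mul(-121, Add(k, 147)) = Mul(-121, Add(147, k)) = Add(-17787, Mul(-121, k)))
Function('y')(x) = Add(x, Pow(x, 2)) (Function('y')(x) = Add(Pow(x, 2), x) = Add(x, Pow(x, 2)))
W = 0 (W = Mul(Mul(Add(Rational(3, 4), Mul(Rational(-1, 4), 3)), Add(1, Add(Rational(3, 4), Mul(Rational(-1, 4), 3)))), -2614) = Mul(Mul(Add(Rational(3, 4), Rational(-3, 4)), Add(1, Add(Rational(3, 4), Rational(-3, 4)))), -2614) = Mul(Mul(0, Add(1, 0)), -2614) = Mul(Mul(0, 1), -2614) = Mul(0, -2614) = 0)
Mul(W, Pow(Function('F')(-58), -1)) = Mul(0, Pow(Add(-17787, Mul(-121, -58)), -1)) = Mul(0, Pow(Add(-17787, 7018), -1)) = Mul(0, Pow(-10769, -1)) = Mul(0, Rational(-1, 10769)) = 0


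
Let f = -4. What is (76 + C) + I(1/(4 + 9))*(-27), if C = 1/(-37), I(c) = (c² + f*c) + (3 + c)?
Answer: 6528/6253 ≈ 1.0440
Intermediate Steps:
I(c) = 3 + c² - 3*c (I(c) = (c² - 4*c) + (3 + c) = 3 + c² - 3*c)
C = -1/37 ≈ -0.027027
(76 + C) + I(1/(4 + 9))*(-27) = (76 - 1/37) + (3 + (1/(4 + 9))² - 3/(4 + 9))*(-27) = 2811/37 + (3 + (1/13)² - 3/13)*(-27) = 2811/37 + (3 + (1/13)² - 3*1/13)*(-27) = 2811/37 + (3 + 1/169 - 3/13)*(-27) = 2811/37 + (469/169)*(-27) = 2811/37 - 12663/169 = 6528/6253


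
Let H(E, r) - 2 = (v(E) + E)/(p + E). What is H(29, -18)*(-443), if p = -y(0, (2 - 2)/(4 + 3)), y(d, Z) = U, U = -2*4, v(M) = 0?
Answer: -45629/37 ≈ -1233.2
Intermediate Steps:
U = -8
y(d, Z) = -8
p = 8 (p = -1*(-8) = 8)
H(E, r) = 2 + E/(8 + E) (H(E, r) = 2 + (0 + E)/(8 + E) = 2 + E/(8 + E))
H(29, -18)*(-443) = ((16 + 3*29)/(8 + 29))*(-443) = ((16 + 87)/37)*(-443) = ((1/37)*103)*(-443) = (103/37)*(-443) = -45629/37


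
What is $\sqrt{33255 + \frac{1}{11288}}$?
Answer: $\frac{\sqrt{1059329248502}}{5644} \approx 182.36$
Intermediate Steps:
$\sqrt{33255 + \frac{1}{11288}} = \sqrt{\frac{375382441}{11288}} = \frac{\sqrt{1059329248502}}{5644}$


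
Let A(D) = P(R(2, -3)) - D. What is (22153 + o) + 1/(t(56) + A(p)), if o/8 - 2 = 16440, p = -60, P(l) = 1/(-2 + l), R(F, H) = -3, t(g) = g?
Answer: 88985936/579 ≈ 1.5369e+5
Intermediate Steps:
o = 131536 (o = 16 + 8*16440 = 16 + 131520 = 131536)
A(D) = -⅕ - D (A(D) = 1/(-2 - 3) - D = 1/(-5) - D = -⅕ - D)
(22153 + o) + 1/(t(56) + A(p)) = (22153 + 131536) + 1/(56 + (-⅕ - 1*(-60))) = 153689 + 1/(56 + (-⅕ + 60)) = 153689 + 1/(56 + 299/5) = 153689 + 1/(579/5) = 153689 + 5/579 = 88985936/579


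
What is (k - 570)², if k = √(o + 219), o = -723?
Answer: 324396 - 6840*I*√14 ≈ 3.244e+5 - 25593.0*I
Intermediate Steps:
k = 6*I*√14 (k = √(-723 + 219) = √(-504) = 6*I*√14 ≈ 22.45*I)
(k - 570)² = (6*I*√14 - 570)² = (-570 + 6*I*√14)²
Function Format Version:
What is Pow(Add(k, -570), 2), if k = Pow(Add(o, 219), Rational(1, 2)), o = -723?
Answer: Add(324396, Mul(-6840, I, Pow(14, Rational(1, 2)))) ≈ Add(3.2440e+5, Mul(-25593., I))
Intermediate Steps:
k = Mul(6, I, Pow(14, Rational(1, 2))) (k = Pow(Add(-723, 219), Rational(1, 2)) = Pow(-504, Rational(1, 2)) = Mul(6, I, Pow(14, Rational(1, 2))) ≈ Mul(22.450, I))
Pow(Add(k, -570), 2) = Pow(Add(Mul(6, I, Pow(14, Rational(1, 2))), -570), 2) = Pow(Add(-570, Mul(6, I, Pow(14, Rational(1, 2)))), 2)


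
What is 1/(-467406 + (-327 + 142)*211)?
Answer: -1/506441 ≈ -1.9746e-6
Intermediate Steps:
1/(-467406 + (-327 + 142)*211) = 1/(-467406 - 185*211) = 1/(-467406 - 39035) = 1/(-506441) = -1/506441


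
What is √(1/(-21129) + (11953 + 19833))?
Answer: √14190371477697/21129 ≈ 178.29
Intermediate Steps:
√(1/(-21129) + (11953 + 19833)) = √(-1/21129 + 31786) = √(671606393/21129) = √14190371477697/21129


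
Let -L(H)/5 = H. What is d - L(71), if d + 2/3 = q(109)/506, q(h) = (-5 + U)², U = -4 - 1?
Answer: 269089/759 ≈ 354.53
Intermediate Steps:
L(H) = -5*H
U = -5
q(h) = 100 (q(h) = (-5 - 5)² = (-10)² = 100)
d = -356/759 (d = -⅔ + 100/506 = -⅔ + 100*(1/506) = -⅔ + 50/253 = -356/759 ≈ -0.46904)
d - L(71) = -356/759 - (-5)*71 = -356/759 - 1*(-355) = -356/759 + 355 = 269089/759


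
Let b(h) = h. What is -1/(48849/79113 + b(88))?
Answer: -26371/2336931 ≈ -0.011284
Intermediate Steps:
-1/(48849/79113 + b(88)) = -1/(48849/79113 + 88) = -1/(48849*(1/79113) + 88) = -1/(16283/26371 + 88) = -1/2336931/26371 = -1*26371/2336931 = -26371/2336931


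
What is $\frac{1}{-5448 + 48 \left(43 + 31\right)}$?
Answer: $- \frac{1}{1896} \approx -0.00052743$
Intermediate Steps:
$\frac{1}{-5448 + 48 \left(43 + 31\right)} = \frac{1}{-5448 + 48 \cdot 74} = \frac{1}{-5448 + 3552} = \frac{1}{-1896} = - \frac{1}{1896}$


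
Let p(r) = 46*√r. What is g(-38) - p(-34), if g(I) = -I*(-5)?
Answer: -190 - 46*I*√34 ≈ -190.0 - 268.22*I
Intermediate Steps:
g(I) = 5*I
g(-38) - p(-34) = 5*(-38) - 46*√(-34) = -190 - 46*I*√34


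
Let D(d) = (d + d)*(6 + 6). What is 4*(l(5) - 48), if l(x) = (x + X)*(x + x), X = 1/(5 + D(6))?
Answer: 1232/149 ≈ 8.2685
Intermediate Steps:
D(d) = 24*d (D(d) = (2*d)*12 = 24*d)
X = 1/149 (X = 1/(5 + 24*6) = 1/(5 + 144) = 1/149 ≈ 0.0067114)
l(x) = 2*x*(1/149 + x) (l(x) = (x + 1/149)*(x + x) = (1/149 + x)*(2*x) = 2*x*(1/149 + x))
4*(l(5) - 48) = 4*((2/149)*5*(1 + 149*5) - 48) = 4*((2/149)*5*(1 + 745) - 48) = 4*((2/149)*5*746 - 48) = 4*(7460/149 - 48) = 4*(308/149) = 1232/149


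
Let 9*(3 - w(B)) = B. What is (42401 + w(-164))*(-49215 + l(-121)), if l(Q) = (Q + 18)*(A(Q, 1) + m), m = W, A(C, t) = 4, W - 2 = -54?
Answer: -1878074200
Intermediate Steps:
W = -52 (W = 2 - 54 = -52)
w(B) = 3 - B/9
m = -52
l(Q) = -864 - 48*Q (l(Q) = (Q + 18)*(4 - 52) = (18 + Q)*(-48) = -864 - 48*Q)
(42401 + w(-164))*(-49215 + l(-121)) = (42401 + (3 - ⅑*(-164)))*(-49215 + (-864 - 48*(-121))) = (42401 + (3 + 164/9))*(-49215 + (-864 + 5808)) = (42401 + 191/9)*(-49215 + 4944) = (381800/9)*(-44271) = -1878074200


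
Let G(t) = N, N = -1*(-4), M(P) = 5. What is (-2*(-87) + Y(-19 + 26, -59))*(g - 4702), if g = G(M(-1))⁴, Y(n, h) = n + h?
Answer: -542412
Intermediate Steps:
N = 4
G(t) = 4
Y(n, h) = h + n
g = 256 (g = 4⁴ = 256)
(-2*(-87) + Y(-19 + 26, -59))*(g - 4702) = (-2*(-87) + (-59 + (-19 + 26)))*(256 - 4702) = (174 + (-59 + 7))*(-4446) = (174 - 52)*(-4446) = 122*(-4446) = -542412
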